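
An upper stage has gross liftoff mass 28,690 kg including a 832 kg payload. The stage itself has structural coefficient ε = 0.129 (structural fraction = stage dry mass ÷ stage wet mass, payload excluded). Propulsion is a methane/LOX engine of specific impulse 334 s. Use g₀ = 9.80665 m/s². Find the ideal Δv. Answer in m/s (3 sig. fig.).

Δv ≈ 6120 m/s

Stage wet mass = m₀ − payload = 28,690 − 832 = 27,858 kg.
Stage dry mass = ε × stage wet mass = 0.129 × 27,858 = 3,593.68 kg.
Burnout mass m_f = stage dry + payload = 3,593.68 + 832 = 4,425.68 kg.
v_e = Isp · g₀ = 334 × 9.80665 = 3275.4 m/s.
Δv = v_e · ln(28,690/4,425.68) = 3275.4 × ln(6.483) = 3275.4 × 1.8691 ≈ 6122 m/s.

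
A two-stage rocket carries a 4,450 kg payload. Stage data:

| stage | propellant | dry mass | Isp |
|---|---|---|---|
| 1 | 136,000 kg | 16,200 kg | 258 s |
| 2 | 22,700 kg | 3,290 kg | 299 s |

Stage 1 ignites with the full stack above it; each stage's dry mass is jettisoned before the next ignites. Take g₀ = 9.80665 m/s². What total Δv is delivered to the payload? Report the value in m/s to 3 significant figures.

Δv ≈ 7470 m/s

Ignition mass of stage 1 = 136,000+16,200 + 22,700+3,290 + 4,450 = 182,640 kg.
Stage 1: m₀ = 182,640 kg, m_f = 182,640 − 136,000 = 46,640 kg; Δv = 258×9.80665×ln(3.916) = 2530.1×1.3651 ≈ 3454 m/s.
Stage 2: m₀ = 30,440 kg, m_f = 30,440 − 22,700 = 7,740 kg; Δv = 299×9.80665×ln(3.933) = 2932.2×1.3694 ≈ 4015 m/s.
Total Δv = 3454 + 4015 = 7469 m/s.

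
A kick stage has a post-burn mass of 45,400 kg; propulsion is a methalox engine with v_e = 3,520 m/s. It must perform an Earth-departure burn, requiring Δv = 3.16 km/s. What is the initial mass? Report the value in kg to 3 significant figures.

From the ideal rocket equation, m₀/m_f = exp(Δv / v_e) = exp(3160 / 3520.0) = exp(0.8977) = 2.4540.
m₀ = m_f × 2.4540 = 45,400 × 2.4540 = 111,412 kg.

initial mass ≈ 111000 kg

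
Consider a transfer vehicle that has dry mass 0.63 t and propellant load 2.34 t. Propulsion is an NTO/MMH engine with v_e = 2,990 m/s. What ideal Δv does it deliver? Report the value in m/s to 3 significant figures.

Δv ≈ 4640 m/s

m₀ = m_dry + m_prop = 0.63 + 2.34 = 2.97 t.
Rocket equation: Δv = v_e · ln(m₀/m_f) = 2990.0 × ln(4.714) = 2990.0 × 1.5506 ≈ 4636.3 m/s.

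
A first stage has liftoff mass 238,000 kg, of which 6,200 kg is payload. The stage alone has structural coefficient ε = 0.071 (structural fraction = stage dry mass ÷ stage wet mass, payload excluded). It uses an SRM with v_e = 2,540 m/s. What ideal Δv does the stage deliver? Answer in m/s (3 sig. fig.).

Δv ≈ 5970 m/s

Stage wet mass = m₀ − payload = 238,000 − 6,200 = 231,800 kg.
Stage dry mass = ε × stage wet mass = 0.071 × 231,800 = 16,457.8 kg.
Burnout mass m_f = stage dry + payload = 16,457.8 + 6,200 = 22,657.8 kg.
By the Tsiolkovsky rocket equation, Δv = v_e · ln(238,000/22,657.8) = 2540.0 × ln(10.5) = 2540.0 × 2.3518 ≈ 5973 m/s.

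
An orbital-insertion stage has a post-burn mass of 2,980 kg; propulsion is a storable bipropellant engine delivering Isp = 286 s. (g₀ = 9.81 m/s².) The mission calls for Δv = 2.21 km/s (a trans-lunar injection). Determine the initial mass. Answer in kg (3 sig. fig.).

initial mass ≈ 6550 kg

v_e = Isp · g₀ = 286 × 9.81 = 2805.7 m/s.
Rocket equation: m₀/m_f = exp(Δv / v_e) = exp(2210 / 2805.7) = exp(0.7877) = 2.1983.
m₀ = m_f × 2.1983 = 2,980 × 2.1983 = 6,550.93 kg.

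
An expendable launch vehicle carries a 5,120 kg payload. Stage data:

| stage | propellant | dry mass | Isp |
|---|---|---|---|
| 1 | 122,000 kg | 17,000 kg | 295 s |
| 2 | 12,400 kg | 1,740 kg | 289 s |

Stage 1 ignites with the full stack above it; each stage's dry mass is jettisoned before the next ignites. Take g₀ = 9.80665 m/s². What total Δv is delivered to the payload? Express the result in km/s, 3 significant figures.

Ignition mass of stage 1 = 122,000+17,000 + 12,400+1,740 + 5,120 = 158,260 kg.
Stage 1: m₀ = 158,260 kg, m_f = 158,260 − 122,000 = 36,260 kg; Δv = 295×9.80665×ln(4.365) = 2893.0×1.4735 ≈ 4263 m/s.
Stage 2: m₀ = 19,260 kg, m_f = 19,260 − 12,400 = 6,860 kg; Δv = 289×9.80665×ln(2.808) = 2834.1×1.0323 ≈ 2926 m/s.
Total Δv = 4263 + 2926 = 7189 m/s.

Δv ≈ 7.19 km/s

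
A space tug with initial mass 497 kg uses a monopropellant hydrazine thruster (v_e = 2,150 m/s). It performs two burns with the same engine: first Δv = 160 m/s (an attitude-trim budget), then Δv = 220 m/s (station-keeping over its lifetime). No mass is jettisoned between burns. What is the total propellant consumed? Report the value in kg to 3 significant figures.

total propellant consumed ≈ 80.5 kg

After the first burn: m = 497 × exp(−160/2150.0) = 497 × 0.92828 = 461.355 kg.
After the second burn: m = 461.355 × exp(−220/2150.0) = 461.355 × 0.90274 = 416.484 kg.
Total propellant = m₀ − m_final = 497 − 416.484 = 80.516 kg.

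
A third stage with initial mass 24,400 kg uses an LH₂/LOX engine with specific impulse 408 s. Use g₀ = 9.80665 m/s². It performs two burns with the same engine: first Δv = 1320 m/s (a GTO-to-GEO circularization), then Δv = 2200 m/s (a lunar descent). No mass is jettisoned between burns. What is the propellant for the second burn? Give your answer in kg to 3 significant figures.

v_e = Isp · g₀ = 408 × 9.80665 = 4001.1 m/s.
After the first burn: m = 24400 × exp(−1320/4001.1) = 24400 × 0.71899 = 17,543.4 kg.
After the second burn: m = 17,543.4 × exp(−2200/4001.1) = 17,543.4 × 0.57704 = 10,123.2 kg.
Second-burn propellant = 17,543.4 − 10,123.2 = 7,420.2 kg.

propellant for the second burn ≈ 7420 kg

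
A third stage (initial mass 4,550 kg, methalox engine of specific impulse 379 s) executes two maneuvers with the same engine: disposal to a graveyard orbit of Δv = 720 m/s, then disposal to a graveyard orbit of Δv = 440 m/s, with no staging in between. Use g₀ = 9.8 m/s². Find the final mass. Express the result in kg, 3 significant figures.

final mass ≈ 3330 kg

v_e = Isp · g₀ = 379 × 9.8 = 3714.2 m/s.
After the first burn: m = 4550 × exp(−720/3714.2) = 4550 × 0.82378 = 3,748.2 kg.
After the second burn: m = 3,748.2 × exp(−440/3714.2) = 3,748.2 × 0.88828 = 3,329.45 kg.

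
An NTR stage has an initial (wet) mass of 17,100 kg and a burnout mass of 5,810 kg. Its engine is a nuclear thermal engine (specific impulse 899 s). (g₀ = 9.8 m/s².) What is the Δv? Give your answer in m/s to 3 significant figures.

v_e = Isp · g₀ = 899 × 9.8 = 8810.2 m/s.
Δv = v_e · ln(m₀/m_f) = 8810.2 × ln(2.943) = 8810.2 × 1.0795 ≈ 9510.6 m/s.

Δv ≈ 9510 m/s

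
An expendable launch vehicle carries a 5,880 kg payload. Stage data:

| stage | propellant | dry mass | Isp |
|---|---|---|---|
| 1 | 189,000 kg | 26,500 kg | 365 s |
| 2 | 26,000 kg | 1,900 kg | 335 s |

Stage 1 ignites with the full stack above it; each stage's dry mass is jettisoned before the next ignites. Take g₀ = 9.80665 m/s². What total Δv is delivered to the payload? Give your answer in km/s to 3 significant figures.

Δv ≈ 9.91 km/s

Ignition mass of stage 1 = 189,000+26,500 + 26,000+1,900 + 5,880 = 249,280 kg.
Stage 1: m₀ = 249,280 kg, m_f = 249,280 − 189,000 = 60,280 kg; Δv = 365×9.80665×ln(4.135) = 3579.4×1.4196 ≈ 5081 m/s.
Stage 2: m₀ = 33,780 kg, m_f = 33,780 − 26,000 = 7,780 kg; Δv = 335×9.80665×ln(4.342) = 3285.2×1.4683 ≈ 4824 m/s.
Total Δv = 5081 + 4824 = 9905 m/s.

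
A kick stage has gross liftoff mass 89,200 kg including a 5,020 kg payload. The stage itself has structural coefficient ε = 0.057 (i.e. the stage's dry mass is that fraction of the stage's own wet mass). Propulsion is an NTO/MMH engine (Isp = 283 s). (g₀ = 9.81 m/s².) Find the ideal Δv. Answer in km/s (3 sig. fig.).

Δv ≈ 6.13 km/s

Stage wet mass = m₀ − payload = 89,200 − 5,020 = 84,180 kg.
Stage dry mass = ε × stage wet mass = 0.057 × 84,180 = 4,798.26 kg.
Burnout mass m_f = stage dry + payload = 4,798.26 + 5,020 = 9,818.26 kg.
v_e = Isp · g₀ = 283 × 9.81 = 2776.2 m/s.
Δv = v_e · ln(89,200/9,818.26) = 2776.2 × ln(9.085) = 2776.2 × 2.2066 ≈ 6126 m/s.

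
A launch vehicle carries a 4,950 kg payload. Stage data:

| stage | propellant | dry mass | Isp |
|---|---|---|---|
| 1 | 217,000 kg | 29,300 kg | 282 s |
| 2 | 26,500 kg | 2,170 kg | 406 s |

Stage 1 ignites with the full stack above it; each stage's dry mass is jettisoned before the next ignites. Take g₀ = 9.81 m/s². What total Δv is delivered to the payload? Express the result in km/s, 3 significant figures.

Δv ≈ 10.3 km/s

Ignition mass of stage 1 = 217,000+29,300 + 26,500+2,170 + 4,950 = 279,920 kg.
Stage 1: m₀ = 279,920 kg, m_f = 279,920 − 217,000 = 62,920 kg; Δv = 282×9.81×ln(4.449) = 2766.4×1.4926 ≈ 4129 m/s.
Stage 2: m₀ = 33,620 kg, m_f = 33,620 − 26,500 = 7,120 kg; Δv = 406×9.81×ln(4.722) = 3982.9×1.5522 ≈ 6182 m/s.
Total Δv = 4129 + 6182 = 10311 m/s.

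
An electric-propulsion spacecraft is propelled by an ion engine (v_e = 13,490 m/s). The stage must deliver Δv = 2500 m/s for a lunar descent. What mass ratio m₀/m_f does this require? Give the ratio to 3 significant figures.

mass ratio ≈ 1.20

From the ideal rocket equation, m₀/m_f = exp(Δv / v_e) = exp(2500 / 13490.0) = exp(0.1853) = 1.2036.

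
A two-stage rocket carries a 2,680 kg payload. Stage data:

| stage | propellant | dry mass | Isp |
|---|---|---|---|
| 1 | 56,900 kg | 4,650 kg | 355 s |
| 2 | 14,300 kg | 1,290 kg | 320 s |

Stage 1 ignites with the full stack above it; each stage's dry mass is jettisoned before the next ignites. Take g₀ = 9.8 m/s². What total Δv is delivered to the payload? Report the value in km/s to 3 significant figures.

Δv ≈ 9.13 km/s

Ignition mass of stage 1 = 56,900+4,650 + 14,300+1,290 + 2,680 = 79,820 kg.
Stage 1: m₀ = 79,820 kg, m_f = 79,820 − 56,900 = 22,920 kg; Δv = 355×9.8×ln(3.483) = 3479.0×1.2478 ≈ 4341 m/s.
Stage 2: m₀ = 18,270 kg, m_f = 18,270 − 14,300 = 3,970 kg; Δv = 320×9.8×ln(4.602) = 3136.0×1.5265 ≈ 4787 m/s.
Total Δv = 4341 + 4787 = 9128 m/s.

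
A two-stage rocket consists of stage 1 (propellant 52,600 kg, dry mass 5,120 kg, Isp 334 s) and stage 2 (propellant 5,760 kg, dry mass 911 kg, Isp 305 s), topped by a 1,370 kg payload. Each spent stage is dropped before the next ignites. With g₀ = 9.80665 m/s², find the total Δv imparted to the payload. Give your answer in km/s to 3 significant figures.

Δv ≈ 9.04 km/s

Ignition mass of stage 1 = 52,600+5,120 + 5,760+911 + 1,370 = 65,761 kg.
Stage 1: m₀ = 65,761 kg, m_f = 65,761 − 52,600 = 13,161 kg; Δv = 334×9.80665×ln(4.997) = 3275.4×1.6088 ≈ 5269 m/s.
Stage 2: m₀ = 8,041 kg, m_f = 8,041 − 5,760 = 2,281 kg; Δv = 305×9.80665×ln(3.525) = 2991.0×1.2599 ≈ 3769 m/s.
Total Δv = 5269 + 3769 = 9038 m/s.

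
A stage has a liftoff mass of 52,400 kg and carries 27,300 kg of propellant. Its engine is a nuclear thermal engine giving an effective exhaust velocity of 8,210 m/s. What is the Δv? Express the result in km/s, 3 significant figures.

m_f = m₀ − m_prop = 52,400 − 27,300 = 25,100 kg.
Δv = v_e · ln(m₀/m_f) = 8210.0 × ln(2.088) = 8210.0 × 0.7360 ≈ 6042.9 m/s.

Δv ≈ 6.04 km/s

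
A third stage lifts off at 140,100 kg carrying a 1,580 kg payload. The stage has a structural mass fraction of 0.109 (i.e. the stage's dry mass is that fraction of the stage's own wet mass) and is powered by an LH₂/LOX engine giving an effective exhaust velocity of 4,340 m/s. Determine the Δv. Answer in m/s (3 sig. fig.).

Δv ≈ 9240 m/s

Stage wet mass = m₀ − payload = 140,100 − 1,580 = 138,520 kg.
Stage dry mass = ε × stage wet mass = 0.109 × 138,520 = 15,098.7 kg.
Burnout mass m_f = stage dry + payload = 15,098.7 + 1,580 = 16,678.7 kg.
Using Δv = v_e ln(m₀/m_f): Δv = v_e · ln(140,100/16,678.7) = 4340.0 × ln(8.4) = 4340.0 × 2.1282 ≈ 9236 m/s.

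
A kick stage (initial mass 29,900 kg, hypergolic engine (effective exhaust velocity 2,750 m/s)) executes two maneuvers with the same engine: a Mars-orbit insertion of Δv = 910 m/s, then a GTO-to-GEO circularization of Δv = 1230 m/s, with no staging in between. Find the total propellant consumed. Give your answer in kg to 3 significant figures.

total propellant consumed ≈ 16200 kg

After the first burn: m = 29900 × exp(−910/2750.0) = 29900 × 0.71827 = 21,476.3 kg.
After the second burn: m = 21,476.3 × exp(−1230/2750.0) = 21,476.3 × 0.63937 = 13,731.3 kg.
Total propellant = m₀ − m_final = 29900 − 13,731.3 = 16,168.7 kg.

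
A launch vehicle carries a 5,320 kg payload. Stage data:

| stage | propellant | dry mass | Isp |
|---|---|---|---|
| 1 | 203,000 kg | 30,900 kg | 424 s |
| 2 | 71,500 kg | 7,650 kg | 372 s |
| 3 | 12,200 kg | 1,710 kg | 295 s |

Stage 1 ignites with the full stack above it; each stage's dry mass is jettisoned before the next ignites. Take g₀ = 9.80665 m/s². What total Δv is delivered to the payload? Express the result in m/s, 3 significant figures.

Δv ≈ 11600 m/s

Ignition mass of stage 1 = 203,000+30,900 + 71,500+7,650 + 12,200+1,710 + 5,320 = 332,280 kg.
Stage 1: m₀ = 332,280 kg, m_f = 332,280 − 203,000 = 129,280 kg; Δv = 424×9.80665×ln(2.57) = 4158.0×0.9440 ≈ 3925 m/s.
Stage 2: m₀ = 98,380 kg, m_f = 98,380 − 71,500 = 26,880 kg; Δv = 372×9.80665×ln(3.66) = 3648.1×1.2975 ≈ 4733 m/s.
Stage 3: m₀ = 19,230 kg, m_f = 19,230 − 12,200 = 7,030 kg; Δv = 295×9.80665×ln(2.735) = 2893.0×1.0063 ≈ 2911 m/s.
Total Δv = 3925 + 4733 + 2911 = 11569 m/s.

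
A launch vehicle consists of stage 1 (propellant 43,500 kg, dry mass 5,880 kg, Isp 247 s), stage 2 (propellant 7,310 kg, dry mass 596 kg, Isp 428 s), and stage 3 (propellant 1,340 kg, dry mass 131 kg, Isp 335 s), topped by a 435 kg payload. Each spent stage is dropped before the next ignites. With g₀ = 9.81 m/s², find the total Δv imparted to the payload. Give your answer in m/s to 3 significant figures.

Ignition mass of stage 1 = 43,500+5,880 + 7,310+596 + 1,340+131 + 435 = 59,192 kg.
Stage 1: m₀ = 59,192 kg, m_f = 59,192 − 43,500 = 15,692 kg; Δv = 247×9.81×ln(3.772) = 2423.1×1.3276 ≈ 3217 m/s.
Stage 2: m₀ = 9,812 kg, m_f = 9,812 − 7,310 = 2,502 kg; Δv = 428×9.81×ln(3.922) = 4198.7×1.3665 ≈ 5738 m/s.
Stage 3: m₀ = 1,906 kg, m_f = 1,906 − 1,340 = 566 kg; Δv = 335×9.81×ln(3.367) = 3286.4×1.2142 ≈ 3990 m/s.
Total Δv = 3217 + 5738 + 3990 = 12945 m/s.

Δv ≈ 12900 m/s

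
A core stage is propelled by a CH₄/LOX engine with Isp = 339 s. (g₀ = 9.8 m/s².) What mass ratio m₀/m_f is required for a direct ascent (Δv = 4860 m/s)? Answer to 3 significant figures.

v_e = Isp · g₀ = 339 × 9.8 = 3322.2 m/s.
m₀/m_f = exp(Δv / v_e) = exp(4860 / 3322.2) = exp(1.4629) = 4.3184.

mass ratio ≈ 4.32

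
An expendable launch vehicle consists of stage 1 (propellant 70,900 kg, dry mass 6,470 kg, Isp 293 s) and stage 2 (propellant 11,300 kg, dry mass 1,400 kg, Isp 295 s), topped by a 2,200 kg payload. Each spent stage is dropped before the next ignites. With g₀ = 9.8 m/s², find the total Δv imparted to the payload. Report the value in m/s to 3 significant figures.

Ignition mass of stage 1 = 70,900+6,470 + 11,300+1,400 + 2,200 = 92,270 kg.
Stage 1: m₀ = 92,270 kg, m_f = 92,270 − 70,900 = 21,370 kg; Δv = 293×9.8×ln(4.318) = 2871.4×1.4627 ≈ 4200 m/s.
Stage 2: m₀ = 14,900 kg, m_f = 14,900 − 11,300 = 3,600 kg; Δv = 295×9.8×ln(4.139) = 2891.0×1.4204 ≈ 4106 m/s.
Total Δv = 4200 + 4106 = 8306 m/s.

Δv ≈ 8310 m/s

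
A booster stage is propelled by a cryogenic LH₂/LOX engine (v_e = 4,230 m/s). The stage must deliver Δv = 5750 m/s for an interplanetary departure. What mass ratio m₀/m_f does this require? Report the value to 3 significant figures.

From the ideal rocket equation, m₀/m_f = exp(Δv / v_e) = exp(5750 / 4230.0) = exp(1.3593) = 3.8936.

mass ratio ≈ 3.89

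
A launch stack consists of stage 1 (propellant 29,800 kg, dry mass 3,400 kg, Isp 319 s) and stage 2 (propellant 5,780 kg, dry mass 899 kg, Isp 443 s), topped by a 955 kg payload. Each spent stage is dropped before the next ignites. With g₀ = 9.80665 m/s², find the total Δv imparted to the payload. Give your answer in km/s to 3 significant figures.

Ignition mass of stage 1 = 29,800+3,400 + 5,780+899 + 955 = 40,834 kg.
Stage 1: m₀ = 40,834 kg, m_f = 40,834 − 29,800 = 11,034 kg; Δv = 319×9.80665×ln(3.701) = 3128.3×1.3085 ≈ 4094 m/s.
Stage 2: m₀ = 7,634 kg, m_f = 7,634 − 5,780 = 1,854 kg; Δv = 443×9.80665×ln(4.118) = 4344.3×1.4153 ≈ 6148 m/s.
Total Δv = 4094 + 6148 = 10242 m/s.

Δv ≈ 10.2 km/s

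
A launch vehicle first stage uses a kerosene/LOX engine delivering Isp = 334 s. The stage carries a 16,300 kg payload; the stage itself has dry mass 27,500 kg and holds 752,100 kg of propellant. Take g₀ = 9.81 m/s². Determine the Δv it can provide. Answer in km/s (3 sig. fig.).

Δv ≈ 9.50 km/s

v_e = Isp · g₀ = 334 × 9.81 = 3276.5 m/s.
m₀ = payload + dry + propellant = 16,300 + 27,500 + 752,100 = 795,900 kg.
m_f = payload + dry = 16,300 + 27,500 = 43,800 kg.
By the Tsiolkovsky rocket equation, Δv = v_e · ln(m₀/m_f) = 3276.5 × ln(18.17) = 3276.5 × 2.8998 ≈ 9501.4 m/s.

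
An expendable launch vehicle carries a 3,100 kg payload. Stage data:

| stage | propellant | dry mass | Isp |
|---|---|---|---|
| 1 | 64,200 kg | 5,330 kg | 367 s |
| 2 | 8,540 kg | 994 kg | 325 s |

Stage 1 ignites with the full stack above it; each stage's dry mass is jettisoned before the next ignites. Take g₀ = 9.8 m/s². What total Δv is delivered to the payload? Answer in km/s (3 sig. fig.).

Ignition mass of stage 1 = 64,200+5,330 + 8,540+994 + 3,100 = 82,164 kg.
Stage 1: m₀ = 82,164 kg, m_f = 82,164 − 64,200 = 17,964 kg; Δv = 367×9.8×ln(4.574) = 3596.6×1.5203 ≈ 5468 m/s.
Stage 2: m₀ = 12,634 kg, m_f = 12,634 − 8,540 = 4,094 kg; Δv = 325×9.8×ln(3.086) = 3185.0×1.1269 ≈ 3589 m/s.
Total Δv = 5468 + 3589 = 9057 m/s.

Δv ≈ 9.06 km/s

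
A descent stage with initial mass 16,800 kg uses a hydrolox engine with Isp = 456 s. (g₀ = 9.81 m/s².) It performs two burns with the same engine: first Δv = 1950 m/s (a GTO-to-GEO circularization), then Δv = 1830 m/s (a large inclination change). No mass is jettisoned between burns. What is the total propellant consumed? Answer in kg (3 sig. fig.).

v_e = Isp · g₀ = 456 × 9.81 = 4473.4 m/s.
After the first burn: m = 16800 × exp(−1950/4473.4) = 16800 × 0.64667 = 10,864.1 kg.
After the second burn: m = 10,864.1 × exp(−1830/4473.4) = 10,864.1 × 0.66426 = 7,216.59 kg.
Total propellant = m₀ − m_final = 16800 − 7,216.59 = 9,583.41 kg.

total propellant consumed ≈ 9580 kg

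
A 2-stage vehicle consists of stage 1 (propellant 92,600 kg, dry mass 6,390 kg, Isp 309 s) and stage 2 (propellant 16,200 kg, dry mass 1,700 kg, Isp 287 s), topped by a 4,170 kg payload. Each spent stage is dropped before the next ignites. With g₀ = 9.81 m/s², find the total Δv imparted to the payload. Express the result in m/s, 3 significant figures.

Ignition mass of stage 1 = 92,600+6,390 + 16,200+1,700 + 4,170 = 121,060 kg.
Stage 1: m₀ = 121,060 kg, m_f = 121,060 − 92,600 = 28,460 kg; Δv = 309×9.81×ln(4.254) = 3031.3×1.4478 ≈ 4389 m/s.
Stage 2: m₀ = 22,070 kg, m_f = 22,070 − 16,200 = 5,870 kg; Δv = 287×9.81×ln(3.76) = 2815.5×1.3244 ≈ 3729 m/s.
Total Δv = 4389 + 3729 = 8118 m/s.

Δv ≈ 8120 m/s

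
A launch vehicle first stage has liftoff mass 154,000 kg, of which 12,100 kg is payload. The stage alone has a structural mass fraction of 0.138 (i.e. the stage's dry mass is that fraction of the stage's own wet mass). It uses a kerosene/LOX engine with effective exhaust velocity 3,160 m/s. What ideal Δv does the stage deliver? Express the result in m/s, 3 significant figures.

Stage wet mass = m₀ − payload = 154,000 − 12,100 = 141,900 kg.
Stage dry mass = ε × stage wet mass = 0.138 × 141,900 = 19,582.2 kg.
Burnout mass m_f = stage dry + payload = 19,582.2 + 12,100 = 31,682.2 kg.
Rocket equation: Δv = v_e · ln(154,000/31,682.2) = 3160.0 × ln(4.861) = 3160.0 × 1.5812 ≈ 4997 m/s.

Δv ≈ 5000 m/s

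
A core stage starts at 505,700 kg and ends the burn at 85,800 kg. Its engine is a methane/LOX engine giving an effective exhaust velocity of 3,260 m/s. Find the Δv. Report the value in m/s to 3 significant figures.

By the Tsiolkovsky rocket equation, Δv = v_e · ln(m₀/m_f) = 3260.0 × ln(5.894) = 3260.0 × 1.7739 ≈ 5783.0 m/s.

Δv ≈ 5780 m/s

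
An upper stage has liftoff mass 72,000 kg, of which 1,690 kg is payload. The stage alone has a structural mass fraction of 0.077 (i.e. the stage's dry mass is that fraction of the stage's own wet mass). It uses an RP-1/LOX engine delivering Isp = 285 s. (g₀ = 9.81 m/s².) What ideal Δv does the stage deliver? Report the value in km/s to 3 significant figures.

Stage wet mass = m₀ − payload = 72,000 − 1,690 = 70,310 kg.
Stage dry mass = ε × stage wet mass = 0.077 × 70,310 = 5,413.87 kg.
Burnout mass m_f = stage dry + payload = 5,413.87 + 1,690 = 7,103.87 kg.
v_e = Isp · g₀ = 285 × 9.81 = 2795.9 m/s.
Using Δv = v_e ln(m₀/m_f): Δv = v_e · ln(72,000/7,103.87) = 2795.9 × ln(10.14) = 2795.9 × 2.3160 ≈ 6475 m/s.

Δv ≈ 6.48 km/s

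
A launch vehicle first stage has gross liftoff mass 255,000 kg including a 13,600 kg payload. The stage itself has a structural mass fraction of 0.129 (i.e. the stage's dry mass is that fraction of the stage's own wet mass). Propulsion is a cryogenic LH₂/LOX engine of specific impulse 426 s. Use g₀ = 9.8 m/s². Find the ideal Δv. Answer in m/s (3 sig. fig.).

Δv ≈ 7270 m/s

Stage wet mass = m₀ − payload = 255,000 − 13,600 = 241,400 kg.
Stage dry mass = ε × stage wet mass = 0.129 × 241,400 = 31,140.6 kg.
Burnout mass m_f = stage dry + payload = 31,140.6 + 13,600 = 44,740.6 kg.
v_e = Isp · g₀ = 426 × 9.8 = 4174.8 m/s.
Rocket equation: Δv = v_e · ln(255,000/44,740.6) = 4174.8 × ln(5.7) = 4174.8 × 1.7404 ≈ 7266 m/s.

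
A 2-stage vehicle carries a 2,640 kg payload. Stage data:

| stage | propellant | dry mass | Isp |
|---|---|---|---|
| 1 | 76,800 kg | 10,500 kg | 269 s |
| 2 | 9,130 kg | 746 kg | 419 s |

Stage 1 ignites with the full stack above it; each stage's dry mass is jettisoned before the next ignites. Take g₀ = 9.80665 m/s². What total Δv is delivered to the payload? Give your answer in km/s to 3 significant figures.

Δv ≈ 9.24 km/s

Ignition mass of stage 1 = 76,800+10,500 + 9,130+746 + 2,640 = 99,816 kg.
Stage 1: m₀ = 99,816 kg, m_f = 99,816 − 76,800 = 23,016 kg; Δv = 269×9.80665×ln(4.337) = 2638.0×1.4671 ≈ 3870 m/s.
Stage 2: m₀ = 12,516 kg, m_f = 12,516 − 9,130 = 3,386 kg; Δv = 419×9.80665×ln(3.696) = 4109.0×1.3074 ≈ 5372 m/s.
Total Δv = 3870 + 5372 = 9242 m/s.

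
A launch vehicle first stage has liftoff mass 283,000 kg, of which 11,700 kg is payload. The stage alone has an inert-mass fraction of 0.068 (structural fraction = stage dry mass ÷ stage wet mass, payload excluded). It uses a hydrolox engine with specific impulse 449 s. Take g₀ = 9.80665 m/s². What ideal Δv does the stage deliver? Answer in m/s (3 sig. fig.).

Stage wet mass = m₀ − payload = 283,000 − 11,700 = 271,300 kg.
Stage dry mass = ε × stage wet mass = 0.068 × 271,300 = 18,448.4 kg.
Burnout mass m_f = stage dry + payload = 18,448.4 + 11,700 = 30,148.4 kg.
v_e = Isp · g₀ = 449 × 9.80665 = 4403.2 m/s.
Δv = v_e · ln(283,000/30,148.4) = 4403.2 × ln(9.387) = 4403.2 × 2.2393 ≈ 9860 m/s.

Δv ≈ 9860 m/s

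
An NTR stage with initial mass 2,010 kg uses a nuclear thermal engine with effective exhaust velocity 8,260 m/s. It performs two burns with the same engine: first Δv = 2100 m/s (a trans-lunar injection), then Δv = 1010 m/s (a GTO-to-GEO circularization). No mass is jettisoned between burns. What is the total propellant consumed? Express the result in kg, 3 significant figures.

After the first burn: m = 2010 × exp(−2100/8260.0) = 2010 × 0.77551 = 1,558.78 kg.
After the second burn: m = 1,558.78 × exp(−1010/8260.0) = 1,558.78 × 0.88490 = 1,379.36 kg.
Total propellant = m₀ − m_final = 2010 − 1,379.36 = 630.64 kg.

total propellant consumed ≈ 631 kg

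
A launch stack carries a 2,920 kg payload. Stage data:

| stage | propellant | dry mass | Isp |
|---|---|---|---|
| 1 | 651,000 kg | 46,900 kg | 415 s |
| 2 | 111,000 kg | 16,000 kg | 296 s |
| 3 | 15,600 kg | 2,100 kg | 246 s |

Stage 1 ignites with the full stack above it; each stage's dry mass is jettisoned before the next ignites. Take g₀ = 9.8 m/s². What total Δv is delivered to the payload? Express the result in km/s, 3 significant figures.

Δv ≈ 13.4 km/s

Ignition mass of stage 1 = 651,000+46,900 + 111,000+16,000 + 15,600+2,100 + 2,920 = 845,520 kg.
Stage 1: m₀ = 845,520 kg, m_f = 845,520 − 651,000 = 194,520 kg; Δv = 415×9.8×ln(4.347) = 4067.0×1.4694 ≈ 5976 m/s.
Stage 2: m₀ = 147,620 kg, m_f = 147,620 − 111,000 = 36,620 kg; Δv = 296×9.8×ln(4.031) = 2900.8×1.3940 ≈ 4044 m/s.
Stage 3: m₀ = 20,620 kg, m_f = 20,620 − 15,600 = 5,020 kg; Δv = 246×9.8×ln(4.108) = 2410.8×1.4128 ≈ 3406 m/s.
Total Δv = 5976 + 4044 + 3406 = 13426 m/s.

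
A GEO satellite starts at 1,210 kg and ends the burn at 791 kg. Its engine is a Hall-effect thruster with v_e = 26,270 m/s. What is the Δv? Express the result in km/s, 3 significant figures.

Δv ≈ 11.2 km/s

From the ideal rocket equation, Δv = v_e · ln(m₀/m_f) = 26270.0 × ln(1.53) = 26270.0 × 0.4251 ≈ 11166.8 m/s.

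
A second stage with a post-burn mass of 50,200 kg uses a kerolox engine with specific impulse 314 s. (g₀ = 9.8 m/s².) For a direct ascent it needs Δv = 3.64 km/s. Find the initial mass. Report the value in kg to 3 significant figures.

initial mass ≈ 164000 kg

v_e = Isp · g₀ = 314 × 9.8 = 3077.2 m/s.
m₀/m_f = exp(Δv / v_e) = exp(3640 / 3077.2) = exp(1.1829) = 3.2638.
m₀ = m_f × 3.2638 = 50,200 × 3.2638 = 163,843 kg.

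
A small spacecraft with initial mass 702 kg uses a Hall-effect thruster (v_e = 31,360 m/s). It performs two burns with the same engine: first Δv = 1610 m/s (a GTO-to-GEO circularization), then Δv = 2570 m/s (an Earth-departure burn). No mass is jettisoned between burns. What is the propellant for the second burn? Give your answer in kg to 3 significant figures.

After the first burn: m = 702 × exp(−1610/31360.0) = 702 × 0.94996 = 666.872 kg.
After the second burn: m = 666.872 × exp(−2570/31360.0) = 666.872 × 0.92132 = 614.403 kg.
Second-burn propellant = 666.872 − 614.403 = 52.469 kg.

propellant for the second burn ≈ 52.5 kg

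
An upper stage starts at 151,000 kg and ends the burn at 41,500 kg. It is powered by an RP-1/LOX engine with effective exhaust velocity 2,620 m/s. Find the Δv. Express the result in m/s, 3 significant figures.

Δv ≈ 3380 m/s

By the Tsiolkovsky rocket equation, Δv = v_e · ln(m₀/m_f) = 2620.0 × ln(3.639) = 2620.0 × 1.2916 ≈ 3384.0 m/s.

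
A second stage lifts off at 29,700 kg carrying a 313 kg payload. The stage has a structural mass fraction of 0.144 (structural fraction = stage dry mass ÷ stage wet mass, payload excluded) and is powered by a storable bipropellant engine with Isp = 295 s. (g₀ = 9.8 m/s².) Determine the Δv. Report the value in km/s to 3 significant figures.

Δv ≈ 5.43 km/s

Stage wet mass = m₀ − payload = 29,700 − 313 = 29,387 kg.
Stage dry mass = ε × stage wet mass = 0.144 × 29,387 = 4,231.73 kg.
Burnout mass m_f = stage dry + payload = 4,231.73 + 313 = 4,544.73 kg.
v_e = Isp · g₀ = 295 × 9.8 = 2891.0 m/s.
Rocket equation: Δv = v_e · ln(29,700/4,544.73) = 2891.0 × ln(6.535) = 2891.0 × 1.8772 ≈ 5427 m/s.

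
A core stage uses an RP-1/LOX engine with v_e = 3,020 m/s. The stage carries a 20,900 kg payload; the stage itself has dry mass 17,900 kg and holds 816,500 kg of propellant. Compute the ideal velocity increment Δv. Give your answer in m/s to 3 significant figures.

Δv ≈ 9340 m/s

m₀ = payload + dry + propellant = 20,900 + 17,900 + 816,500 = 855,300 kg.
m_f = payload + dry = 20,900 + 17,900 = 38,800 kg.
Rocket equation: Δv = v_e · ln(m₀/m_f) = 3020.0 × ln(22.04) = 3020.0 × 3.0930 ≈ 9341.0 m/s.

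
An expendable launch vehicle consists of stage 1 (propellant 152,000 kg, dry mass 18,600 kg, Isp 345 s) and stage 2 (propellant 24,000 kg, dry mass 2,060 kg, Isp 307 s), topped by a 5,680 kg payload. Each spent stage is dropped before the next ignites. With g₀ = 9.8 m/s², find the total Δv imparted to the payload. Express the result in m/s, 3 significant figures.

Δv ≈ 8950 m/s

Ignition mass of stage 1 = 152,000+18,600 + 24,000+2,060 + 5,680 = 202,340 kg.
Stage 1: m₀ = 202,340 kg, m_f = 202,340 − 152,000 = 50,340 kg; Δv = 345×9.8×ln(4.019) = 3381.0×1.3911 ≈ 4703 m/s.
Stage 2: m₀ = 31,740 kg, m_f = 31,740 − 24,000 = 7,740 kg; Δv = 307×9.8×ln(4.101) = 3008.6×1.4112 ≈ 4246 m/s.
Total Δv = 4703 + 4246 = 8949 m/s.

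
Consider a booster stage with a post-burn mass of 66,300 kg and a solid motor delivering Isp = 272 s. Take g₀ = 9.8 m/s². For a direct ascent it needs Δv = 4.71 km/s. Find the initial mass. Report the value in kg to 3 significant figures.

v_e = Isp · g₀ = 272 × 9.8 = 2665.6 m/s.
m₀/m_f = exp(Δv / v_e) = exp(4710 / 2665.6) = exp(1.7670) = 5.8530.
m₀ = m_f × 5.8530 = 66,300 × 5.8530 = 388,054 kg.

initial mass ≈ 388000 kg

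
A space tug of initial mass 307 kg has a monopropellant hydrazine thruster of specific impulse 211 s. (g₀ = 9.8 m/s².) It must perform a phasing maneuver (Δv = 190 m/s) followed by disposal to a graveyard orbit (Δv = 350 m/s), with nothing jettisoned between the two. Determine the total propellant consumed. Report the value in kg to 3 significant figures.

total propellant consumed ≈ 70.6 kg

v_e = Isp · g₀ = 211 × 9.8 = 2067.8 m/s.
After the first burn: m = 307 × exp(−190/2067.8) = 307 × 0.91221 = 280.048 kg.
After the second burn: m = 280.048 × exp(−350/2067.8) = 280.048 × 0.84429 = 236.442 kg.
Total propellant = m₀ − m_final = 307 − 236.442 = 70.558 kg.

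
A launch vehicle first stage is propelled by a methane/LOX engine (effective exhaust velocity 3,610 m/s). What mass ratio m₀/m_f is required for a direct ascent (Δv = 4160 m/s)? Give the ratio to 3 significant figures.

Rocket equation: m₀/m_f = exp(Δv / v_e) = exp(4160 / 3610.0) = exp(1.1524) = 3.1656.

mass ratio ≈ 3.17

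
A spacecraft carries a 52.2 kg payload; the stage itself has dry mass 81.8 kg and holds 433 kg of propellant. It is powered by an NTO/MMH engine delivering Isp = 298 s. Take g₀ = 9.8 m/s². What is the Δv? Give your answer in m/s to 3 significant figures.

v_e = Isp · g₀ = 298 × 9.8 = 2920.4 m/s.
m₀ = payload + dry + propellant = 52.2 + 81.8 + 433 = 567 kg.
m_f = payload + dry = 52.2 + 81.8 = 134 kg.
By the Tsiolkovsky rocket equation, Δv = v_e · ln(m₀/m_f) = 2920.4 × ln(4.231) = 2920.4 × 1.4425 ≈ 4212.7 m/s.

Δv ≈ 4210 m/s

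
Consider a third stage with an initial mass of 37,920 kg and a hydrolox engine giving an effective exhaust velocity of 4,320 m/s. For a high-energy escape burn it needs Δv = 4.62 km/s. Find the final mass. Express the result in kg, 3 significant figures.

final mass ≈ 13000 kg

m₀/m_f = exp(Δv / v_e) = exp(4620 / 4320.0) = exp(1.0694) = 2.9138.
m_f = m₀ / 2.9138 = 37,920 / 2.9138 = 13,013.9 kg.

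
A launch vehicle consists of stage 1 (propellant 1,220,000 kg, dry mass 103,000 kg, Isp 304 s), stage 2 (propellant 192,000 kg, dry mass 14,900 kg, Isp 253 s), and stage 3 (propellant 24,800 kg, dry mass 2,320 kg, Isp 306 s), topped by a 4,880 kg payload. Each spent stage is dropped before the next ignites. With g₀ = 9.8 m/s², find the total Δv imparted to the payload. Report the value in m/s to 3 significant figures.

Ignition mass of stage 1 = 1,220,000+103,000 + 192,000+14,900 + 24,800+2,320 + 4,880 = 1,561,900 kg.
Stage 1: m₀ = 1,561,900 kg, m_f = 1,561,900 − 1,220,000 = 341,900 kg; Δv = 304×9.8×ln(4.568) = 2979.2×1.5191 ≈ 4526 m/s.
Stage 2: m₀ = 238,900 kg, m_f = 238,900 − 192,000 = 46,900 kg; Δv = 253×9.8×ln(5.094) = 2479.4×1.6280 ≈ 4037 m/s.
Stage 3: m₀ = 32,000 kg, m_f = 32,000 − 24,800 = 7,200 kg; Δv = 306×9.8×ln(4.444) = 2998.8×1.4917 ≈ 4473 m/s.
Total Δv = 4526 + 4037 + 4473 = 13036 m/s.

Δv ≈ 13000 m/s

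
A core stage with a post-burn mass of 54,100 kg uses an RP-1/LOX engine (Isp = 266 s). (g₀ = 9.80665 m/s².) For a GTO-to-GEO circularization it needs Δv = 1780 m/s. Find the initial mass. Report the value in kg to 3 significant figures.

initial mass ≈ 107000 kg

v_e = Isp · g₀ = 266 × 9.80665 = 2608.6 m/s.
From the ideal rocket equation, m₀/m_f = exp(Δv / v_e) = exp(1780 / 2608.6) = exp(0.6824) = 1.9786.
m₀ = m_f × 1.9786 = 54,100 × 1.9786 = 107,042 kg.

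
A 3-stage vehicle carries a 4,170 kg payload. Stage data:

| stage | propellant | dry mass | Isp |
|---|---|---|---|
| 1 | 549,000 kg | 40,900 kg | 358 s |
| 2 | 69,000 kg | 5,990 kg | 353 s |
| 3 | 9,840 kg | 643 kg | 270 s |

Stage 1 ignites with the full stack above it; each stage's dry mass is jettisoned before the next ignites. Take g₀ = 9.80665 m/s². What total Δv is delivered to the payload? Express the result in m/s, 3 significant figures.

Ignition mass of stage 1 = 549,000+40,900 + 69,000+5,990 + 9,840+643 + 4,170 = 679,543 kg.
Stage 1: m₀ = 679,543 kg, m_f = 679,543 − 549,000 = 130,543 kg; Δv = 358×9.80665×ln(5.206) = 3510.8×1.6497 ≈ 5792 m/s.
Stage 2: m₀ = 89,643 kg, m_f = 89,643 − 69,000 = 20,643 kg; Δv = 353×9.80665×ln(4.343) = 3461.7×1.4685 ≈ 5083 m/s.
Stage 3: m₀ = 14,653 kg, m_f = 14,653 − 9,840 = 4,813 kg; Δv = 270×9.80665×ln(3.044) = 2647.8×1.1133 ≈ 2948 m/s.
Total Δv = 5792 + 5083 + 2948 = 13823 m/s.

Δv ≈ 13800 m/s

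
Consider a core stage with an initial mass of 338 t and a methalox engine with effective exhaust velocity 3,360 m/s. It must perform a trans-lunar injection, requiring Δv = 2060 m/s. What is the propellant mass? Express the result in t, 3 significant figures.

m₀/m_f = exp(Δv / v_e) = exp(2060 / 3360.0) = exp(0.6131) = 1.8461.
m_f = 338 / 1.8461 = 183.089 t, so propellant = m₀ − m_f = 338 − 183.089 = 154.911 t.

propellant mass ≈ 155 t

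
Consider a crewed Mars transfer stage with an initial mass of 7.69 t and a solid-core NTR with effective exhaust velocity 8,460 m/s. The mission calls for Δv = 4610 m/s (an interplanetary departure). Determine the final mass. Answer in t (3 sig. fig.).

m₀/m_f = exp(Δv / v_e) = exp(4610 / 8460.0) = exp(0.5449) = 1.7245.
m_f = m₀ / 1.7245 = 7.69 / 1.7245 = 4.45926 t.

final mass ≈ 4.46 t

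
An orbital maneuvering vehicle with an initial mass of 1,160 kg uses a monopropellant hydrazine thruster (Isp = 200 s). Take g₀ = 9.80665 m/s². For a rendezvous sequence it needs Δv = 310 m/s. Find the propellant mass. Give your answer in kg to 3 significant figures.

propellant mass ≈ 170 kg

v_e = Isp · g₀ = 200 × 9.80665 = 1961.3 m/s.
From the ideal rocket equation, m₀/m_f = exp(Δv / v_e) = exp(310 / 1961.3) = exp(0.1581) = 1.1712.
m_f = 1,160 / 1.1712 = 990.437 kg, so propellant = m₀ − m_f = 1,160 − 990.437 = 169.563 kg.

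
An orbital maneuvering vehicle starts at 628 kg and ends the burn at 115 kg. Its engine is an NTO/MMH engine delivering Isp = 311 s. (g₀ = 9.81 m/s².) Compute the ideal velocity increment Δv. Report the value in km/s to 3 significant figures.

Δv ≈ 5.18 km/s

v_e = Isp · g₀ = 311 × 9.81 = 3050.9 m/s.
Rocket equation: Δv = v_e · ln(m₀/m_f) = 3050.9 × ln(5.461) = 3050.9 × 1.6976 ≈ 5179.2 m/s.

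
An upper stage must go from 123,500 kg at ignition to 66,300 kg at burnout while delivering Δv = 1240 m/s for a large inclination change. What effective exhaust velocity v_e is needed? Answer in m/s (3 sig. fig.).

v_e ≈ 1990 m/s

ln(m₀/m_f) = ln(123500/66300) = ln(1.863) = 0.6221.
By the Tsiolkovsky rocket equation, v_e = Δv / ln(m₀/m_f) = 1240 / 0.6221 = 1993.4 m/s.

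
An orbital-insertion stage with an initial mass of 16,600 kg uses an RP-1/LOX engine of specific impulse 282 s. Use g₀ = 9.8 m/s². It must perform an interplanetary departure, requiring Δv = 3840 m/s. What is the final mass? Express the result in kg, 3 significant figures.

final mass ≈ 4140 kg

v_e = Isp · g₀ = 282 × 9.8 = 2763.6 m/s.
m₀/m_f = exp(Δv / v_e) = exp(3840 / 2763.6) = exp(1.3895) = 4.0128.
m_f = m₀ / 4.0128 = 16,600 / 4.0128 = 4,136.76 kg.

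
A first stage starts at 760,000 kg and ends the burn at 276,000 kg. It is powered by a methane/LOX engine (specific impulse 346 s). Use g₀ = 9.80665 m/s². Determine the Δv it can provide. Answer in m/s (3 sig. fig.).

v_e = Isp · g₀ = 346 × 9.80665 = 3393.1 m/s.
Using Δv = v_e ln(m₀/m_f): Δv = v_e · ln(m₀/m_f) = 3393.1 × ln(2.754) = 3393.1 × 1.0129 ≈ 3436.9 m/s.

Δv ≈ 3440 m/s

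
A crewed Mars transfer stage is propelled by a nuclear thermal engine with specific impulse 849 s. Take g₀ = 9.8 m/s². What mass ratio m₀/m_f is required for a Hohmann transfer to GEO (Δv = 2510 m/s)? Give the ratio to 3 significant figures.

v_e = Isp · g₀ = 849 × 9.8 = 8320.2 m/s.
m₀/m_f = exp(Δv / v_e) = exp(2510 / 8320.2) = exp(0.3017) = 1.3521.

mass ratio ≈ 1.35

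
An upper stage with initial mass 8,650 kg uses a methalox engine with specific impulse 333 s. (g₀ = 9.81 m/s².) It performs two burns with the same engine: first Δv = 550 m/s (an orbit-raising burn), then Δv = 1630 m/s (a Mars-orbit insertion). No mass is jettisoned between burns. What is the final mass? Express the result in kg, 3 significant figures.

v_e = Isp · g₀ = 333 × 9.81 = 3266.7 m/s.
After the first burn: m = 8650 × exp(−550/3266.7) = 8650 × 0.84505 = 7,309.68 kg.
After the second burn: m = 7,309.68 × exp(−1630/3266.7) = 7,309.68 × 0.60716 = 4,438.15 kg.

final mass ≈ 4440 kg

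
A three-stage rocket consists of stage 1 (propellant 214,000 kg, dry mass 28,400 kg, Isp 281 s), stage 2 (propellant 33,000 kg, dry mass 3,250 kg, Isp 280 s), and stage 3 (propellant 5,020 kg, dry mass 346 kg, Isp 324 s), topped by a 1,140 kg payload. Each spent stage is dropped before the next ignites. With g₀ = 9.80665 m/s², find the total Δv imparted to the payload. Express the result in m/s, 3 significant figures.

Δv ≈ 12600 m/s

Ignition mass of stage 1 = 214,000+28,400 + 33,000+3,250 + 5,020+346 + 1,140 = 285,156 kg.
Stage 1: m₀ = 285,156 kg, m_f = 285,156 − 214,000 = 71,156 kg; Δv = 281×9.80665×ln(4.007) = 2755.7×1.3882 ≈ 3825 m/s.
Stage 2: m₀ = 42,756 kg, m_f = 42,756 − 33,000 = 9,756 kg; Δv = 280×9.80665×ln(4.383) = 2745.9×1.4776 ≈ 4057 m/s.
Stage 3: m₀ = 6,506 kg, m_f = 6,506 − 5,020 = 1,486 kg; Δv = 324×9.80665×ln(4.378) = 3177.4×1.4766 ≈ 4692 m/s.
Total Δv = 3825 + 4057 + 4692 = 12574 m/s.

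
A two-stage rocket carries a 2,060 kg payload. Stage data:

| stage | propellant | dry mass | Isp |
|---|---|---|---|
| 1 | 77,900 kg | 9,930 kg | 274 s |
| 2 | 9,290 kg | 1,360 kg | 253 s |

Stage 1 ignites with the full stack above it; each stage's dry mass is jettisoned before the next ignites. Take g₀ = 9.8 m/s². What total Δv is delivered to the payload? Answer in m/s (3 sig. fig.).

Ignition mass of stage 1 = 77,900+9,930 + 9,290+1,360 + 2,060 = 100,540 kg.
Stage 1: m₀ = 100,540 kg, m_f = 100,540 − 77,900 = 22,640 kg; Δv = 274×9.8×ln(4.441) = 2685.2×1.4908 ≈ 4003 m/s.
Stage 2: m₀ = 12,710 kg, m_f = 12,710 − 9,290 = 3,420 kg; Δv = 253×9.8×ln(3.716) = 2479.4×1.3127 ≈ 3255 m/s.
Total Δv = 4003 + 3255 = 7258 m/s.

Δv ≈ 7260 m/s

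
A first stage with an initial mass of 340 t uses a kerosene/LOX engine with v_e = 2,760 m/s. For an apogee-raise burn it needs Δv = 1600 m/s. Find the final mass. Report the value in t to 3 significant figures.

final mass ≈ 190 t

Rocket equation: m₀/m_f = exp(Δv / v_e) = exp(1600 / 2760.0) = exp(0.5797) = 1.7855.
m_f = m₀ / 1.7855 = 340 / 1.7855 = 190.423 t.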